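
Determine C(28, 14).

40116600

C(28,14) = (28·27·26·25·24·23·22·21·20·19·18·17·16·15) / 14! = 3497296636753920000 / 87178291200 = 40116600.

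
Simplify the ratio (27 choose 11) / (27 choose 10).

C(n,k+1)/C(n,k) = (n−k)/(k+1) = (27−10)/(10+1) = 17/11.

17/11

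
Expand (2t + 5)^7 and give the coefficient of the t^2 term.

262500

The general term is C(7,j)·(2t)^j·(5)^(7-j); the t^2 term has j = 2.
C(7,2) = 21.
Coefficient = C(7,2) · 2^2 · 5^5 = 21 · 4 · 3125 = 262500.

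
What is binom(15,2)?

105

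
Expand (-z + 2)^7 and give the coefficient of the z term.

The general term is C(7,j)·(-z)^j·(2)^(7-j); the z^1 term has j = 1.
C(7,1) = 7.
Coefficient = C(7,1) · (-1)^1 · 2^6 = 7 · (-1) · 64 = -448.

-448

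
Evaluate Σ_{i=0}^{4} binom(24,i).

12951

1 + 24 + 276 + 2024 + 10626 = 12951.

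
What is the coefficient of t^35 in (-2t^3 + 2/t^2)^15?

-3440640

General term: C(15,j)·(-2t^3)^j·(2/t^2)^(15-j), with t-exponent 3j − 2(15−j) = 5j − 30.
Set 5j − 30 = 35: j = 13.
C(15,13) = 105; (-2)^13 = -8192; 2^2 = 4.
Coefficient = 105 · (-8192) · 4 = -3440640.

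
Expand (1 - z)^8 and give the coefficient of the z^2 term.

The general term is C(8,j)·(1)^j·(-z)^(8-j); the z^2 term has j = 6.
C(8,6) = 28.
Coefficient = C(8,6) = 28.

28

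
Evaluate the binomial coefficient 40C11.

2311801440

C(40,11) = (40·39·38·37·36·35·34·33·32·31·30) / 11! = 92279715720192000 / 39916800 = 2311801440.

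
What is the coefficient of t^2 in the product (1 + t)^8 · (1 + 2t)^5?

148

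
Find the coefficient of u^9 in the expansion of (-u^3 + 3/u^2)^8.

-1512

General term: C(8,j)·(-u^3)^j·(3/u^2)^(8-j), with u-exponent 3j − 2(8−j) = 5j − 16.
Set 5j − 16 = 9: j = 5.
C(8,5) = 56; (-1)^5 = -1; 3^3 = 27.
Coefficient = 56 · (-1) · 27 = -1512.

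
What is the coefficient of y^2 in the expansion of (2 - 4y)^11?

The general term is C(11,j)·(2)^j·(-4y)^(11-j); the y^2 term has j = 9.
C(11,9) = 55.
Coefficient = C(11,9) · 2^9 · (-4)^2 = 55 · 512 · 16 = 450560.

450560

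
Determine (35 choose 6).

1623160

C(35,6) = (35·34·33·32·31·30) / 6! = 1168675200 / 720 = 1623160.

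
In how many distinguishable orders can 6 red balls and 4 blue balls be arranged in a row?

210

Choose positions for the red balls: C(10,6) = 210.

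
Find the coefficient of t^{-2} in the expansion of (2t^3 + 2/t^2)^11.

General term: C(11,j)·(2t^3)^j·(2/t^2)^(11-j), with t-exponent 3j − 2(11−j) = 5j − 22.
Set 5j − 22 = -2: j = 4.
C(11,4) = 330; 2^4 = 16; 2^7 = 128.
Coefficient = 330 · 16 · 128 = 675840.

675840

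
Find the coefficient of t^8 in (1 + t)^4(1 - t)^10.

27

Coefficient of t^8 = Σ_{j} C(4,j)·1^j·C(10,8-j)·(-1)^(8-j) for j from 0 to 4.
= 45 + (-480) + 1260 + (-1008) + 210 = 27.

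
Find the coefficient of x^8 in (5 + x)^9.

45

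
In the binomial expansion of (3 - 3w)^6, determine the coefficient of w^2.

10935

The general term is C(6,j)·(3)^j·(-3w)^(6-j); the w^2 term has j = 4.
C(6,4) = 15.
Coefficient = C(6,4) · 3^4 · (-3)^2 = 15 · 81 · 9 = 10935.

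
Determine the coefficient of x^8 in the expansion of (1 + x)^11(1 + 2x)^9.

Coefficient of x^8 = Σ_{j} C(11,j)·1^j·C(9,8-j)·2^(8-j) for j from 0 to 8.
= 2304 + 50688 + 295680 + 665280 + 665280 + 310464 + 66528 + 5940 + 165 = 2062329.

2062329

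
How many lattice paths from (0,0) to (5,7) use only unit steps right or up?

Each path is a sequence of 12 steps with 5 rights: C(12,5) = 792.

792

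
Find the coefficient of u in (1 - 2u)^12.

-24

The general term is C(12,j)·(1)^j·(-2u)^(12-j); the u^1 term has j = 11.
C(12,11) = 12.
Coefficient = C(12,11) · (-2)^1 = 12 · (-2) = -24.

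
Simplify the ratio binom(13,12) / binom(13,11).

1/6

C(n,k+1)/C(n,k) = (n−k)/(k+1) = (13−11)/(11+1) = 2/12 = 1/6.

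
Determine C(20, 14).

38760

C(20,14) = C(20,6) by symmetry.
C(20,6) = (20·19·18·17·16·15) / 6! = 27907200 / 720 = 38760.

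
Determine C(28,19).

C(28,19) = C(28,9) by symmetry.
C(28,9) = (28·27·26·25·24·23·22·21·20) / 9! = 2506375872000 / 362880 = 6906900.

6906900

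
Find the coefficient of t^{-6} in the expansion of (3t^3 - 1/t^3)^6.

General term: C(6,j)·(3t^3)^j·(-1/t^3)^(6-j), with t-exponent 3j − 3(6−j) = 6j − 18.
Set 6j − 18 = -6: j = 2.
C(6,2) = 15; 3^2 = 9; (-1)^4 = 1.
Coefficient = 15 · 9 · 1 = 135.

135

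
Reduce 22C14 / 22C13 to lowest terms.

C(n,k+1)/C(n,k) = (n−k)/(k+1) = (22−13)/(13+1) = 9/14.

9/14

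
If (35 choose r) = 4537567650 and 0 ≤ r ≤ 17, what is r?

17

C(35,r) increases on 0 ≤ r ≤ 17. C(35,16) = 4059928950 and C(35,17) = 4537567650, so r = 17.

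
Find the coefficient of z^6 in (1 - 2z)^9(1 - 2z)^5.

(1 - 2z)^9(1 - 2z)^5 = (1 - 2z)^14, so the coefficient of z^6 is C(14,6)·(-2)^6 = 3003·64 = 192192.

192192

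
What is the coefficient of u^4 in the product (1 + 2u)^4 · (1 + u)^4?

Coefficient of u^4 = Σ_{j} C(4,j)·2^j·C(4,4-j)·1^(4-j) for j from 0 to 4.
= 1 + 32 + 144 + 128 + 16 = 321.

321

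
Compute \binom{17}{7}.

C(17,7) = (17·16·15·14·13·12·11) / 7! = 98017920 / 5040 = 19448.

19448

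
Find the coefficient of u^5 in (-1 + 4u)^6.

-6144

The general term is C(6,j)·(-1)^j·(4u)^(6-j); the u^5 term has j = 1.
C(6,1) = 6.
Coefficient = C(6,1) · (-1)^1 · 4^5 = 6 · (-1) · 1024 = -6144.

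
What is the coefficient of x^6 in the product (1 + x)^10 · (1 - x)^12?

-75

Coefficient of x^6 = Σ_{j} C(10,j)·1^j·C(12,6-j)·(-1)^(6-j) for j from 0 to 6.
= 924 + (-7920) + 22275 + (-26400) + 13860 + (-3024) + 210 = -75.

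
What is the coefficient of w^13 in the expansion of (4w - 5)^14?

-4697620480

The general term is C(14,j)·(4w)^j·(-5)^(14-j); the w^13 term has j = 13.
C(14,13) = 14.
Coefficient = C(14,13) · 4^13 · (-5)^1 = 14 · 67108864 · (-5) = -4697620480.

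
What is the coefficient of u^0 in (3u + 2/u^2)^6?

4860

General term: C(6,j)·(3u)^j·(2/u^2)^(6-j), with u-exponent 1j − 2(6−j) = 3j − 12.
Set 3j − 12 = 0: j = 4.
C(6,4) = 15; 3^4 = 81; 2^2 = 4.
Coefficient = 15 · 81 · 4 = 4860.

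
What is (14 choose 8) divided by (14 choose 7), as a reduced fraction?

C(n,k+1)/C(n,k) = (n−k)/(k+1) = (14−7)/(7+1) = 7/8.

7/8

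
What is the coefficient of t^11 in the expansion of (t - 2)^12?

-24

The general term is C(12,j)·(t)^j·(-2)^(12-j); the t^11 term has j = 11.
C(12,11) = 12.
Coefficient = C(12,11) · (-2)^1 = 12 · (-2) = -24.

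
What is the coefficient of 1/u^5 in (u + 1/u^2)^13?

General term: C(13,j)·(u)^j·(1/u^2)^(13-j), with u-exponent 1j − 2(13−j) = 3j − 26.
Set 3j − 26 = -5: j = 7.
C(13,7) = 1716; 1^7 = 1; 1^6 = 1.
Coefficient = 1716 · 1 · 1 = 1716.

1716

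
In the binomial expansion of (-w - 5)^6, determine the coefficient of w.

18750

The general term is C(6,j)·(-w)^j·(-5)^(6-j); the w^1 term has j = 1.
C(6,1) = 6.
Coefficient = C(6,1) · (-1)^1 · (-5)^5 = 6 · (-1) · (-3125) = 18750.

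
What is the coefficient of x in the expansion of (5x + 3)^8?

87480

The general term is C(8,j)·(5x)^j·(3)^(8-j); the x^1 term has j = 1.
C(8,1) = 8.
Coefficient = C(8,1) · 5^1 · 3^7 = 8 · 5 · 2187 = 87480.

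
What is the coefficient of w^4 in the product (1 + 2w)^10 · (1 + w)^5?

10165

Coefficient of w^4 = Σ_{j} C(10,j)·2^j·C(5,4-j)·1^(4-j) for j from 0 to 4.
= 5 + 200 + 1800 + 4800 + 3360 = 10165.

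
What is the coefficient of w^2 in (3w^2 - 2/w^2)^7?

General term: C(7,j)·(3w^2)^j·(-2/w^2)^(7-j), with w-exponent 2j − 2(7−j) = 4j − 14.
Set 4j − 14 = 2: j = 4.
C(7,4) = 35; 3^4 = 81; (-2)^3 = -8.
Coefficient = 35 · 81 · (-8) = -22680.

-22680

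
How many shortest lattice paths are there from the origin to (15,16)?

Each path is a sequence of 31 steps with 15 rights: C(31,15) = 300540195.

300540195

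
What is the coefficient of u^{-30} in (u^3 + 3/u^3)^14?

General term: C(14,j)·(u^3)^j·(3/u^3)^(14-j), with u-exponent 3j − 3(14−j) = 6j − 42.
Set 6j − 42 = -30: j = 2.
C(14,2) = 91; 1^2 = 1; 3^12 = 531441.
Coefficient = 91 · 1 · 531441 = 48361131.

48361131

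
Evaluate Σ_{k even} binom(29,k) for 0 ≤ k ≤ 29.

268435456

Even-k terms of row 29 sum to 2^28 = 268435456.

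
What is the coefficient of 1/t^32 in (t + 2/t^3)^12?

24576

General term: C(12,j)·(t)^j·(2/t^3)^(12-j), with t-exponent 1j − 3(12−j) = 4j − 36.
Set 4j − 36 = -32: j = 1.
C(12,1) = 12; 1^1 = 1; 2^11 = 2048.
Coefficient = 12 · 1 · 2048 = 24576.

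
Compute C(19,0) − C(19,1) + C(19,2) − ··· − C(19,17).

-18

The partial alternating sum Σ_{k=0}^{17} (−1)^k C(19,k) = (−1)^17 C(18,17) = -18.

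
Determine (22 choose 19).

C(22,19) = C(22,3) by symmetry.
C(22,3) = (22·21·20) / 3! = 9240 / 6 = 1540.

1540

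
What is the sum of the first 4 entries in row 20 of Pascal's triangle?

1 + 20 + 190 + 1140 = 1351.

1351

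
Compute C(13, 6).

C(13,6) = (13·12·11·10·9·8) / 6! = 1235520 / 720 = 1716.

1716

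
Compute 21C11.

C(21,11) = C(21,10) by symmetry.
C(21,10) = (21·20·19·18·17·16·15·14·13·12) / 10! = 1279935820800 / 3628800 = 352716.

352716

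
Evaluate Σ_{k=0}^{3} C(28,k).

1 + 28 + 378 + 3276 = 3683.

3683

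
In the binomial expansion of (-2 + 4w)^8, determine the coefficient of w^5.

The general term is C(8,j)·(-2)^j·(4w)^(8-j); the w^5 term has j = 3.
C(8,3) = 56.
Coefficient = C(8,3) · (-2)^3 · 4^5 = 56 · (-8) · 1024 = -458752.

-458752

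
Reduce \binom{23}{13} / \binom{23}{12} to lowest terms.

C(n,k+1)/C(n,k) = (n−k)/(k+1) = (23−12)/(12+1) = 11/13.

11/13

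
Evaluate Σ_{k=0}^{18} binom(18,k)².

9075135300

By Vandermonde's identity, Σ C(18,k)² = C(36,18) = 9075135300.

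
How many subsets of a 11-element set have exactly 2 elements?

55

Choose the 2 positions: C(11,2) = 55.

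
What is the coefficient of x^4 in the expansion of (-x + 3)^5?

15

The general term is C(5,j)·(-x)^j·(3)^(5-j); the x^4 term has j = 4.
C(5,4) = 5.
Coefficient = C(5,4) · 3^1 = 5 · 3 = 15.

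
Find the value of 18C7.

31824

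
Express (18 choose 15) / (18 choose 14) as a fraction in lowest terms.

C(n,k+1)/C(n,k) = (n−k)/(k+1) = (18−14)/(14+1) = 4/15.

4/15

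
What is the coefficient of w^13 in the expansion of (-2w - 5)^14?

573440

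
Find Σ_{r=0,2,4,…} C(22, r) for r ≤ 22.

Even-r terms of row 22 sum to 2^21 = 2097152.

2097152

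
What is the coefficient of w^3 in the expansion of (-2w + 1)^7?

-280

The general term is C(7,j)·(-2w)^j·(1)^(7-j); the w^3 term has j = 3.
C(7,3) = 35.
Coefficient = C(7,3) · (-2)^3 = 35 · (-8) = -280.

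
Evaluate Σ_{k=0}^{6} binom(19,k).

1 + 19 + 171 + 969 + 3876 + 11628 + 27132 = 43796.

43796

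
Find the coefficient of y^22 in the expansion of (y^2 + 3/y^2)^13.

39

General term: C(13,j)·(y^2)^j·(3/y^2)^(13-j), with y-exponent 2j − 2(13−j) = 4j − 26.
Set 4j − 26 = 22: j = 12.
C(13,12) = 13; 1^12 = 1; 3^1 = 3.
Coefficient = 13 · 1 · 3 = 39.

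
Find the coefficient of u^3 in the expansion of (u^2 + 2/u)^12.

General term: C(12,j)·(u^2)^j·(2/u)^(12-j), with u-exponent 2j − 1(12−j) = 3j − 12.
Set 3j − 12 = 3: j = 5.
C(12,5) = 792; 1^5 = 1; 2^7 = 128.
Coefficient = 792 · 1 · 128 = 101376.

101376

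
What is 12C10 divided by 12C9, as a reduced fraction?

3/10

C(n,k+1)/C(n,k) = (n−k)/(k+1) = (12−9)/(9+1) = 3/10.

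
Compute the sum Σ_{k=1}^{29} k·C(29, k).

Since k·C(29,k) = 29·C(28,k−1), the sum is 29·2^28 = 29·268435456 = 7784628224.

7784628224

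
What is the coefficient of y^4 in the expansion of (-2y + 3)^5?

240

The general term is C(5,j)·(-2y)^j·(3)^(5-j); the y^4 term has j = 4.
C(5,4) = 5.
Coefficient = C(5,4) · (-2)^4 · 3^1 = 5 · 16 · 3 = 240.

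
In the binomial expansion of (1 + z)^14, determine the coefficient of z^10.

The general term is C(14,j)·(1)^j·(z)^(14-j); the z^10 term has j = 4.
C(14,4) = 1001.
Coefficient = C(14,4) = 1001.

1001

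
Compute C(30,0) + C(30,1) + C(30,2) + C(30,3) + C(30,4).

31931

1 + 30 + 435 + 4060 + 27405 = 31931.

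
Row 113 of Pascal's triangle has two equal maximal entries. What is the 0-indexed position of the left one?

For odd n = 113, C(113,r) peaks at r = (n−1)/2 and (n+1)/2; the lower is 56.

56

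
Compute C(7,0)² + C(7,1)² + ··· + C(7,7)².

3432

By Vandermonde's identity, Σ C(7,r)² = C(14,7) = 3432.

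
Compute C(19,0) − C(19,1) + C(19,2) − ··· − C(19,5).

-8568

The partial alternating sum Σ_{k=0}^{5} (−1)^k C(19,k) = (−1)^5 C(18,5) = -8568.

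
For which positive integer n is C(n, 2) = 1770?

n(n−1)/2 = 1770 ⇒ n(n−1) = 3540. Since 60·59 = 3540, n = 60.

60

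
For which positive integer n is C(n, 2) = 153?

n(n−1)/2 = 153 ⇒ n(n−1) = 306. Since 18·17 = 306, n = 18.

18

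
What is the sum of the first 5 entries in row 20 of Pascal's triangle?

1 + 20 + 190 + 1140 + 4845 = 6196.

6196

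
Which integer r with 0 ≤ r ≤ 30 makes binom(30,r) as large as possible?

C(30,r) is maximized at r = 30/2 = 15.

15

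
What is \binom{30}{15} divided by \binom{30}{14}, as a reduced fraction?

16/15

C(n,k+1)/C(n,k) = (n−k)/(k+1) = (30−14)/(14+1) = 16/15.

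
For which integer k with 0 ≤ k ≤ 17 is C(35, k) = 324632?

C(35,k) increases on 0 ≤ k ≤ 17. C(35,4) = 52360 and C(35,5) = 324632, so k = 5.

5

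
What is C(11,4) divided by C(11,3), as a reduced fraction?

2

C(n,k+1)/C(n,k) = (n−k)/(k+1) = (11−3)/(3+1) = 8/4 = 2.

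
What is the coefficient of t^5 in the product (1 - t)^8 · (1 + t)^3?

Coefficient of t^5 = Σ_{j} C(8,j)·(-1)^j·C(3,5-j)·1^(5-j) for j from 2 to 5.
= 28 + (-168) + 210 + (-56) = 14.

14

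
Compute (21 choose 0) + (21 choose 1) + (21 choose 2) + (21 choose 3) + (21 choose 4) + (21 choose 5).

1 + 21 + 210 + 1330 + 5985 + 20349 = 27896.

27896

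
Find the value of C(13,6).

1716

C(13,6) = (13·12·11·10·9·8) / 6! = 1235520 / 720 = 1716.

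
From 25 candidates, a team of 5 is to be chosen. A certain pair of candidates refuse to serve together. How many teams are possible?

51359

All 5-subsets: C(25,5) = 53130. Those containing both fixed elements: C(23,3) = 1771.
53130 − 1771 = 51359.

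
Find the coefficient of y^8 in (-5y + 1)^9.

3515625

The general term is C(9,j)·(-5y)^j·(1)^(9-j); the y^8 term has j = 8.
C(9,8) = 9.
Coefficient = C(9,8) · (-5)^8 = 9 · 390625 = 3515625.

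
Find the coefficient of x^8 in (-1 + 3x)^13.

-8444007

The general term is C(13,j)·(-1)^j·(3x)^(13-j); the x^8 term has j = 5.
C(13,5) = 1287.
Coefficient = C(13,5) · (-1)^5 · 3^8 = 1287 · (-1) · 6561 = -8444007.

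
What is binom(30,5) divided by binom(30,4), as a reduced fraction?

C(n,k+1)/C(n,k) = (n−k)/(k+1) = (30−4)/(4+1) = 26/5.

26/5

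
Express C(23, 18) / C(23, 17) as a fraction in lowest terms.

1/3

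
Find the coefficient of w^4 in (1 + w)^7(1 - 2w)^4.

51

Coefficient of w^4 = Σ_{j} C(7,j)·1^j·C(4,4-j)·(-2)^(4-j) for j from 0 to 4.
= 16 + (-224) + 504 + (-280) + 35 = 51.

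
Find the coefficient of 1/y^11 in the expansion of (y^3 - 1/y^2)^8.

-8

General term: C(8,j)·(y^3)^j·(-1/y^2)^(8-j), with y-exponent 3j − 2(8−j) = 5j − 16.
Set 5j − 16 = -11: j = 1.
C(8,1) = 8; 1^1 = 1; (-1)^7 = -1.
Coefficient = 8 · 1 · (-1) = -8.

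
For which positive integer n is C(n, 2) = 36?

n(n−1)/2 = 36 ⇒ n(n−1) = 72. Since 9·8 = 72, n = 9.

9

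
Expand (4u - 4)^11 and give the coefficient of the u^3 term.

The general term is C(11,j)·(4u)^j·(-4)^(11-j); the u^3 term has j = 3.
C(11,3) = 165.
Coefficient = C(11,3) · 4^3 · (-4)^8 = 165 · 64 · 65536 = 692060160.

692060160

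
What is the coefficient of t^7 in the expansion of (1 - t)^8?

-8

The general term is C(8,j)·(1)^j·(-t)^(8-j); the t^7 term has j = 1.
C(8,1) = 8.
Coefficient = C(8,1) · (-1)^7 = 8 · (-1) = -8.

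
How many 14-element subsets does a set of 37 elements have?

C(37,14) = (37·36·35·34·33·32·31·30·29·28·27·26·25·24) / 14! = 532405391434076160000 / 87178291200 = 6107086800.

6107086800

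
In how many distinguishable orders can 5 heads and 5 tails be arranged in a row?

252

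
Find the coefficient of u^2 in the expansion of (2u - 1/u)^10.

13440

General term: C(10,j)·(2u)^j·(-1/u)^(10-j), with u-exponent 1j − 1(10−j) = 2j − 10.
Set 2j − 10 = 2: j = 6.
C(10,6) = 210; 2^6 = 64; (-1)^4 = 1.
Coefficient = 210 · 64 · 1 = 13440.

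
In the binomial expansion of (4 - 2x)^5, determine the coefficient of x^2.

2560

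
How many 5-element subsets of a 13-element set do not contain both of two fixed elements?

1122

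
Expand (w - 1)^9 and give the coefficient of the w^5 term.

The general term is C(9,j)·(w)^j·(-1)^(9-j); the w^5 term has j = 5.
C(9,5) = 126.
Coefficient = C(9,5) = 126.

126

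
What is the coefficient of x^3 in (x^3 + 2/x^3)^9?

General term: C(9,j)·(x^3)^j·(2/x^3)^(9-j), with x-exponent 3j − 3(9−j) = 6j − 27.
Set 6j − 27 = 3: j = 5.
C(9,5) = 126; 1^5 = 1; 2^4 = 16.
Coefficient = 126 · 1 · 16 = 2016.

2016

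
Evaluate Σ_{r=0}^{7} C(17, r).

1 + 17 + 136 + 680 + 2380 + 6188 + 12376 + 19448 = 41226.

41226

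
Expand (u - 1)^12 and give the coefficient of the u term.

-12

The general term is C(12,j)·(u)^j·(-1)^(12-j); the u^1 term has j = 1.
C(12,1) = 12.
Coefficient = C(12,1) · (-1)^11 = 12 · (-1) = -12.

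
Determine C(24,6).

134596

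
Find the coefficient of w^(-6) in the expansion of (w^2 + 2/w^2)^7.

General term: C(7,j)·(w^2)^j·(2/w^2)^(7-j), with w-exponent 2j − 2(7−j) = 4j − 14.
Set 4j − 14 = -6: j = 2.
C(7,2) = 21; 1^2 = 1; 2^5 = 32.
Coefficient = 21 · 1 · 32 = 672.

672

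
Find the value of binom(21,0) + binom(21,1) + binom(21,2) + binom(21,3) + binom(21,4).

7547

1 + 21 + 210 + 1330 + 5985 = 7547.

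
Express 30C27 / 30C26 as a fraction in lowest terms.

4/27

C(n,k+1)/C(n,k) = (n−k)/(k+1) = (30−26)/(26+1) = 4/27.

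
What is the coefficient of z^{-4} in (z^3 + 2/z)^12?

General term: C(12,j)·(z^3)^j·(2/z)^(12-j), with z-exponent 3j − 1(12−j) = 4j − 12.
Set 4j − 12 = -4: j = 2.
C(12,2) = 66; 1^2 = 1; 2^10 = 1024.
Coefficient = 66 · 1 · 1024 = 67584.

67584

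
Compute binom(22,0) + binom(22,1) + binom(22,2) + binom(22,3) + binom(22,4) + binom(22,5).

1 + 22 + 231 + 1540 + 7315 + 26334 = 35443.

35443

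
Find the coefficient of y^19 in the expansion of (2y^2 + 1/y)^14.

General term: C(14,j)·(2y^2)^j·(1/y)^(14-j), with y-exponent 2j − 1(14−j) = 3j − 14.
Set 3j − 14 = 19: j = 11.
C(14,11) = 364; 2^11 = 2048; 1^3 = 1.
Coefficient = 364 · 2048 · 1 = 745472.

745472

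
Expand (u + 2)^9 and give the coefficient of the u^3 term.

5376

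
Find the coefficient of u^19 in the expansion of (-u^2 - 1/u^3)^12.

General term: C(12,j)·(-u^2)^j·(-1/u^3)^(12-j), with u-exponent 2j − 3(12−j) = 5j − 36.
Set 5j − 36 = 19: j = 11.
C(12,11) = 12; (-1)^11 = -1; (-1)^1 = -1.
Coefficient = 12 · (-1) · (-1) = 12.

12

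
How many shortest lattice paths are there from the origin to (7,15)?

Each path is a sequence of 22 steps with 7 rights: C(22,7) = 170544.

170544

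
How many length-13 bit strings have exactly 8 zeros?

Choose the 8 positions: C(13,8) = 1287.

1287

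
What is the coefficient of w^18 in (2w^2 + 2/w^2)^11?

22528

General term: C(11,j)·(2w^2)^j·(2/w^2)^(11-j), with w-exponent 2j − 2(11−j) = 4j − 22.
Set 4j − 22 = 18: j = 10.
C(11,10) = 11; 2^10 = 1024; 2^1 = 2.
Coefficient = 11 · 1024 · 2 = 22528.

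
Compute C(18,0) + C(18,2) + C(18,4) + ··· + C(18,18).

131072

Half of (1+1)^18 + (1−1)^18 gives the even-index sum: 2^17 = 131072.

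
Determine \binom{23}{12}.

1352078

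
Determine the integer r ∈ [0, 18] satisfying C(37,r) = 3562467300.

C(37,r) increases on 0 ≤ r ≤ 18. C(37,12) = 1852482996 and C(37,13) = 3562467300, so r = 13.

13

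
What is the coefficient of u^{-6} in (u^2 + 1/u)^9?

General term: C(9,j)·(u^2)^j·(1/u)^(9-j), with u-exponent 2j − 1(9−j) = 3j − 9.
Set 3j − 9 = -6: j = 1.
C(9,1) = 9; 1^1 = 1; 1^8 = 1.
Coefficient = 9 · 1 · 1 = 9.

9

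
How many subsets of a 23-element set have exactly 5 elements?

Choose the 5 positions: C(23,5) = 33649.

33649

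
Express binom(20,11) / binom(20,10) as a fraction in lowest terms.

10/11

C(n,k+1)/C(n,k) = (n−k)/(k+1) = (20−10)/(10+1) = 10/11.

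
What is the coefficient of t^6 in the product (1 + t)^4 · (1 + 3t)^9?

254340

Coefficient of t^6 = Σ_{j} C(4,j)·1^j·C(9,6-j)·3^(6-j) for j from 0 to 4.
= 61236 + 122472 + 61236 + 9072 + 324 = 254340.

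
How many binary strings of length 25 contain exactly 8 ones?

1081575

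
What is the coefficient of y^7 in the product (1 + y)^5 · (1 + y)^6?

(1 + y)^5(1 + y)^6 = (1 + y)^11, so the coefficient of y^7 is C(11,7)·1^7 = 330·1 = 330.

330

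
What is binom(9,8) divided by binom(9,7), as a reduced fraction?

1/4

C(n,k+1)/C(n,k) = (n−k)/(k+1) = (9−7)/(7+1) = 2/8 = 1/4.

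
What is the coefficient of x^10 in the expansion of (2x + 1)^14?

1025024

The general term is C(14,j)·(2x)^j·(1)^(14-j); the x^10 term has j = 10.
C(14,10) = 1001.
Coefficient = C(14,10) · 2^10 = 1001 · 1024 = 1025024.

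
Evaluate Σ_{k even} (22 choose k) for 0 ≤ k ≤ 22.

Even-k terms of row 22 sum to 2^21 = 2097152.

2097152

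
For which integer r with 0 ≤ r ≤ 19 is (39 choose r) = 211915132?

9

C(39,r) increases on 0 ≤ r ≤ 19. C(39,8) = 61523748 and C(39,9) = 211915132, so r = 9.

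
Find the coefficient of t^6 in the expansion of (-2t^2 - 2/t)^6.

General term: C(6,j)·(-2t^2)^j·(-2/t)^(6-j), with t-exponent 2j − 1(6−j) = 3j − 6.
Set 3j − 6 = 6: j = 4.
C(6,4) = 15; (-2)^4 = 16; (-2)^2 = 4.
Coefficient = 15 · 16 · 4 = 960.

960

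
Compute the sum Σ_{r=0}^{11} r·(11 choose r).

11264

Differentiating (1+x)^11 and setting x=1: Σ r·C(11,r) = 11·2^10 = 11264.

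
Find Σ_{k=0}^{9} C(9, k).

512

The entries of row 9 sum to 2^9 = 512.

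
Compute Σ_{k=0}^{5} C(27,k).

1 + 27 + 351 + 2925 + 17550 + 80730 = 101584.

101584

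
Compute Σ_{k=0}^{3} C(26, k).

1 + 26 + 325 + 2600 = 2952.

2952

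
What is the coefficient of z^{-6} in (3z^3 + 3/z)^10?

590490

General term: C(10,j)·(3z^3)^j·(3/z)^(10-j), with z-exponent 3j − 1(10−j) = 4j − 10.
Set 4j − 10 = -6: j = 1.
C(10,1) = 10; 3^1 = 3; 3^9 = 19683.
Coefficient = 10 · 3 · 19683 = 590490.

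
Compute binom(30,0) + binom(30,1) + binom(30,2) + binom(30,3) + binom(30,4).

1 + 30 + 435 + 4060 + 27405 = 31931.

31931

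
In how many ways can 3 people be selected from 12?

220

This is C(12,3) = 220.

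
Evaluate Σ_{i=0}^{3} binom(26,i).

1 + 26 + 325 + 2600 = 2952.

2952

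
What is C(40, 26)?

23206929840

C(40,26) = C(40,14) by symmetry.
C(40,14) = (40·39·38·37·36·35·34·33·32·31·30·29·28·27) / 14! = 2023140487449489408000 / 87178291200 = 23206929840.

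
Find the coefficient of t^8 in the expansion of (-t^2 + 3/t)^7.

General term: C(7,j)·(-t^2)^j·(3/t)^(7-j), with t-exponent 2j − 1(7−j) = 3j − 7.
Set 3j − 7 = 8: j = 5.
C(7,5) = 21; (-1)^5 = -1; 3^2 = 9.
Coefficient = 21 · (-1) · 9 = -189.

-189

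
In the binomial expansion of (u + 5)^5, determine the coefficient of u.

3125

The general term is C(5,j)·(u)^j·(5)^(5-j); the u^1 term has j = 1.
C(5,1) = 5.
Coefficient = C(5,1) · 5^4 = 5 · 625 = 3125.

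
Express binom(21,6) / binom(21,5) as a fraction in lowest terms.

C(n,k+1)/C(n,k) = (n−k)/(k+1) = (21−5)/(5+1) = 16/6 = 8/3.

8/3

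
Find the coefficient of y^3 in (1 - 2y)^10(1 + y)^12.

100

Coefficient of y^3 = Σ_{j} C(10,j)·(-2)^j·C(12,3-j)·1^(3-j) for j from 0 to 3.
= 220 + (-1320) + 2160 + (-960) = 100.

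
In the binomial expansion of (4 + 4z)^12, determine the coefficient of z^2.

The general term is C(12,j)·(4)^j·(4z)^(12-j); the z^2 term has j = 10.
C(12,10) = 66.
Coefficient = C(12,10) · 4^10 · 4^2 = 66 · 1048576 · 16 = 1107296256.

1107296256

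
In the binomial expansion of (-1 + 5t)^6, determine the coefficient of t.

The general term is C(6,j)·(-1)^j·(5t)^(6-j); the t^1 term has j = 5.
C(6,5) = 6.
Coefficient = C(6,5) · (-1)^5 · 5^1 = 6 · (-1) · 5 = -30.

-30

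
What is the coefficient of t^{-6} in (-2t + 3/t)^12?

-34642080

General term: C(12,j)·(-2t)^j·(3/t)^(12-j), with t-exponent 1j − 1(12−j) = 2j − 12.
Set 2j − 12 = -6: j = 3.
C(12,3) = 220; (-2)^3 = -8; 3^9 = 19683.
Coefficient = 220 · (-8) · 19683 = -34642080.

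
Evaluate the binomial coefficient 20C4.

C(20,4) = (20·19·18·17) / 4! = 116280 / 24 = 4845.

4845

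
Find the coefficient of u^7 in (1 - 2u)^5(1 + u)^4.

48

Coefficient of u^7 = Σ_{j} C(5,j)·(-2)^j·C(4,7-j)·1^(7-j) for j from 3 to 5.
= (-80) + 320 + (-192) = 48.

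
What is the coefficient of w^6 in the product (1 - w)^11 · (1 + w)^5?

66

Coefficient of w^6 = Σ_{j} C(11,j)·(-1)^j·C(5,6-j)·1^(6-j) for j from 1 to 6.
= (-11) + 275 + (-1650) + 3300 + (-2310) + 462 = 66.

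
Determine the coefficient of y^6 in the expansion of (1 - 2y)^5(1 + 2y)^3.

128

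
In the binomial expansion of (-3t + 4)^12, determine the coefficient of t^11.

The general term is C(12,j)·(-3t)^j·(4)^(12-j); the t^11 term has j = 11.
C(12,11) = 12.
Coefficient = C(12,11) · (-3)^11 · 4^1 = 12 · (-177147) · 4 = -8503056.

-8503056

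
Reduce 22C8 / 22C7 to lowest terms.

15/8

C(n,k+1)/C(n,k) = (n−k)/(k+1) = (22−7)/(7+1) = 15/8.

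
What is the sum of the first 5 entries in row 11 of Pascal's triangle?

1 + 11 + 55 + 165 + 330 = 562.

562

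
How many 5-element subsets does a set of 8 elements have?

C(8,5) = C(8,3) by symmetry.
C(8,3) = (8·7·6) / 3! = 336 / 6 = 56.

56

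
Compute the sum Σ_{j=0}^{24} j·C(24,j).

201326592

Differentiating (1+x)^24 and setting x=1: Σ j·C(24,j) = 24·2^23 = 201326592.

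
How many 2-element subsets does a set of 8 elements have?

C(8,2) = (8·7) / 2! = 56 / 2 = 28.

28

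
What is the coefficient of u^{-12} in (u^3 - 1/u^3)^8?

General term: C(8,j)·(u^3)^j·(-1/u^3)^(8-j), with u-exponent 3j − 3(8−j) = 6j − 24.
Set 6j − 24 = -12: j = 2.
C(8,2) = 28; 1^2 = 1; (-1)^6 = 1.
Coefficient = 28 · 1 · 1 = 28.

28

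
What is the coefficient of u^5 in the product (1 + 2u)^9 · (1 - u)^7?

-399

Coefficient of u^5 = Σ_{j} C(9,j)·2^j·C(7,5-j)·(-1)^(5-j) for j from 0 to 5.
= (-21) + 630 + (-5040) + 14112 + (-14112) + 4032 = -399.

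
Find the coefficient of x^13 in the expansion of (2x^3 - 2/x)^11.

-946176

General term: C(11,j)·(2x^3)^j·(-2/x)^(11-j), with x-exponent 3j − 1(11−j) = 4j − 11.
Set 4j − 11 = 13: j = 6.
C(11,6) = 462; 2^6 = 64; (-2)^5 = -32.
Coefficient = 462 · 64 · (-32) = -946176.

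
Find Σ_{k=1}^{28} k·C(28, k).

3758096384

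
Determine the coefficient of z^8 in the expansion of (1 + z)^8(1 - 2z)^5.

369

Coefficient of z^8 = Σ_{j} C(8,j)·1^j·C(5,8-j)·(-2)^(8-j) for j from 3 to 8.
= (-1792) + 5600 + (-4480) + 1120 + (-80) + 1 = 369.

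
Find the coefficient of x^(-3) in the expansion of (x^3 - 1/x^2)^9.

84

General term: C(9,j)·(x^3)^j·(-1/x^2)^(9-j), with x-exponent 3j − 2(9−j) = 5j − 18.
Set 5j − 18 = -3: j = 3.
C(9,3) = 84; 1^3 = 1; (-1)^6 = 1.
Coefficient = 84 · 1 · 1 = 84.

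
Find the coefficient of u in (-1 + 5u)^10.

The general term is C(10,j)·(-1)^j·(5u)^(10-j); the u^1 term has j = 9.
C(10,9) = 10.
Coefficient = C(10,9) · (-1)^9 · 5^1 = 10 · (-1) · 5 = -50.

-50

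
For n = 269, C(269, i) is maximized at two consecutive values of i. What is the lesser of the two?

134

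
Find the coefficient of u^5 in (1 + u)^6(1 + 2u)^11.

71000

Coefficient of u^5 = Σ_{j} C(6,j)·1^j·C(11,5-j)·2^(5-j) for j from 0 to 5.
= 14784 + 31680 + 19800 + 4400 + 330 + 6 = 71000.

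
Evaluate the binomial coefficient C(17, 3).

680

C(17,3) = (17·16·15) / 3! = 4080 / 6 = 680.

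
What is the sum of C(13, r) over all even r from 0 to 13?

Even-r terms of row 13 sum to 2^12 = 4096.

4096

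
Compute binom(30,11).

54627300

C(30,11) = (30·29·28·27·26·25·24·23·22·21·20) / 11! = 2180547008640000 / 39916800 = 54627300.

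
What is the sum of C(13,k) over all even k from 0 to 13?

4096

Even-k terms of row 13 sum to 2^12 = 4096.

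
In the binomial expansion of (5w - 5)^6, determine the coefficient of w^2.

234375

The general term is C(6,j)·(5w)^j·(-5)^(6-j); the w^2 term has j = 2.
C(6,2) = 15.
Coefficient = C(6,2) · 5^2 · (-5)^4 = 15 · 25 · 625 = 234375.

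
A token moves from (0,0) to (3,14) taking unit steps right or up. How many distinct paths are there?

Each path is a sequence of 17 steps with 3 rights: C(17,3) = 680.

680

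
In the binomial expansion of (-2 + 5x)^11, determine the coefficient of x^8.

The general term is C(11,j)·(-2)^j·(5x)^(11-j); the x^8 term has j = 3.
C(11,3) = 165.
Coefficient = C(11,3) · (-2)^3 · 5^8 = 165 · (-8) · 390625 = -515625000.

-515625000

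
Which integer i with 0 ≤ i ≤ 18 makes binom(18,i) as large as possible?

C(18,i) is maximized at i = 18/2 = 9.

9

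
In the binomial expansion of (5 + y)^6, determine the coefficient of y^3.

2500

The general term is C(6,j)·(5)^j·(y)^(6-j); the y^3 term has j = 3.
C(6,3) = 20.
Coefficient = C(6,3) · 5^3 = 20 · 125 = 2500.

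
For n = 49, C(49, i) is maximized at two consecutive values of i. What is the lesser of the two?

For odd n = 49, C(49,i) peaks at i = (n−1)/2 and (n+1)/2; the lesser is 24.

24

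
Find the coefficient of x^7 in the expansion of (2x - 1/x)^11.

General term: C(11,j)·(2x)^j·(-1/x)^(11-j), with x-exponent 1j − 1(11−j) = 2j − 11.
Set 2j − 11 = 7: j = 9.
C(11,9) = 55; 2^9 = 512; (-1)^2 = 1.
Coefficient = 55 · 512 · 1 = 28160.

28160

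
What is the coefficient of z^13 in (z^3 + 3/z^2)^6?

General term: C(6,j)·(z^3)^j·(3/z^2)^(6-j), with z-exponent 3j − 2(6−j) = 5j − 12.
Set 5j − 12 = 13: j = 5.
C(6,5) = 6; 1^5 = 1; 3^1 = 3.
Coefficient = 6 · 1 · 3 = 18.

18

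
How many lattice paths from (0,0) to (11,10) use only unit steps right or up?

Each path is a sequence of 21 steps with 11 rights: C(21,11) = 352716.

352716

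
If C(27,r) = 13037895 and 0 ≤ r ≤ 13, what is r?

C(27,r) increases on 0 ≤ r ≤ 13. C(27,10) = 8436285 and C(27,11) = 13037895, so r = 11.

11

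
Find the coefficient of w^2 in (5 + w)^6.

The general term is C(6,j)·(5)^j·(w)^(6-j); the w^2 term has j = 4.
C(6,4) = 15.
Coefficient = C(6,4) · 5^4 = 15 · 625 = 9375.

9375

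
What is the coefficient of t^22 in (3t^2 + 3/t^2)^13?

General term: C(13,j)·(3t^2)^j·(3/t^2)^(13-j), with t-exponent 2j − 2(13−j) = 4j − 26.
Set 4j − 26 = 22: j = 12.
C(13,12) = 13; 3^12 = 531441; 3^1 = 3.
Coefficient = 13 · 531441 · 3 = 20726199.

20726199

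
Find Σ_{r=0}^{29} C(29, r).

The entries of row 29 sum to 2^29 = 536870912.

536870912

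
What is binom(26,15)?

7726160

C(26,15) = C(26,11) by symmetry.
C(26,11) = (26·25·24·23·22·21·20·19·18·17·16) / 11! = 308403583488000 / 39916800 = 7726160.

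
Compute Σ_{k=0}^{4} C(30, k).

1 + 30 + 435 + 4060 + 27405 = 31931.

31931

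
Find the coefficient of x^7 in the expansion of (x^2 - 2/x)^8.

-448

General term: C(8,j)·(x^2)^j·(-2/x)^(8-j), with x-exponent 2j − 1(8−j) = 3j − 8.
Set 3j − 8 = 7: j = 5.
C(8,5) = 56; 1^5 = 1; (-2)^3 = -8.
Coefficient = 56 · 1 · (-8) = -448.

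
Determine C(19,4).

3876

C(19,4) = (19·18·17·16) / 4! = 93024 / 24 = 3876.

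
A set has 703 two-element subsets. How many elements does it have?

38

n(n−1)/2 = 703 ⇒ n(n−1) = 1406. Since 38·37 = 1406, n = 38.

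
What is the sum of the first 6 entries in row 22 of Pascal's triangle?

1 + 22 + 231 + 1540 + 7315 + 26334 = 35443.

35443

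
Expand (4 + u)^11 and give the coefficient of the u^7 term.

84480

The general term is C(11,j)·(4)^j·(u)^(11-j); the u^7 term has j = 4.
C(11,4) = 330.
Coefficient = C(11,4) · 4^4 = 330 · 256 = 84480.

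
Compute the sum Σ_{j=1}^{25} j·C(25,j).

Since j·C(25,j) = 25·C(24,j−1), the sum is 25·2^24 = 25·16777216 = 419430400.

419430400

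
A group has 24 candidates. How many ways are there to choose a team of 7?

This is C(24,7) = 346104.

346104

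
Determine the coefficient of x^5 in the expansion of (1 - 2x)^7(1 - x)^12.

Coefficient of x^5 = Σ_{j} C(7,j)·(-2)^j·C(12,5-j)·(-1)^(5-j) for j from 0 to 5.
= (-792) + (-6930) + (-18480) + (-18480) + (-6720) + (-672) = -52074.

-52074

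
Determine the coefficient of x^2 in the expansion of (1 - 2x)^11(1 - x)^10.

485

Coefficient of x^2 = Σ_{j} C(11,j)·(-2)^j·C(10,2-j)·(-1)^(2-j) for j from 0 to 2.
= 45 + 220 + 220 = 485.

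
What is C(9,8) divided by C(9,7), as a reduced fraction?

C(n,k+1)/C(n,k) = (n−k)/(k+1) = (9−7)/(7+1) = 2/8 = 1/4.

1/4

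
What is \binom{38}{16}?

C(38,16) = (38·37·36·35·34·33·32·31·30·29·28·27·26·25·24·23) / 16! = 465322312113382563840000 / 20922789888000 = 22239974430.

22239974430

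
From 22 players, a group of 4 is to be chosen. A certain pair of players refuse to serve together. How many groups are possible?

7125

All 4-subsets: C(22,4) = 7315. Those containing both fixed elements: C(20,2) = 190.
7315 − 190 = 7125.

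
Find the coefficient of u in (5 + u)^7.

109375

The general term is C(7,j)·(5)^j·(u)^(7-j); the u^1 term has j = 6.
C(7,6) = 7.
Coefficient = C(7,6) · 5^6 = 7 · 15625 = 109375.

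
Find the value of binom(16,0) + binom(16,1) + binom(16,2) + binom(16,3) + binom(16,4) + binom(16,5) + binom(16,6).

14893

1 + 16 + 120 + 560 + 1820 + 4368 + 8008 = 14893.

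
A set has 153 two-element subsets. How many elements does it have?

n(n−1)/2 = 153 ⇒ n(n−1) = 306. Since 18·17 = 306, n = 18.

18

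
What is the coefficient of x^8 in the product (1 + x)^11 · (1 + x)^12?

(1 + x)^11(1 + x)^12 = (1 + x)^23, so the coefficient of x^8 is C(23,8)·1^8 = 490314·1 = 490314.

490314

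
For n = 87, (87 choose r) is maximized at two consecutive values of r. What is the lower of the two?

For odd n = 87, C(87,r) peaks at r = (n−1)/2 and (n+1)/2; the lower is 43.

43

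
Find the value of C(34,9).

52451256

C(34,9) = (34·33·32·31·30·29·28·27·26) / 9! = 19033511777280 / 362880 = 52451256.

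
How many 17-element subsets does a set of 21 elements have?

C(21,17) = C(21,4) by symmetry.
C(21,4) = (21·20·19·18) / 4! = 143640 / 24 = 5985.

5985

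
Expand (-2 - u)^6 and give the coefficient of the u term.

192

The general term is C(6,j)·(-2)^j·(-u)^(6-j); the u^1 term has j = 5.
C(6,5) = 6.
Coefficient = C(6,5) · (-2)^5 · (-1)^1 = 6 · (-32) · (-1) = 192.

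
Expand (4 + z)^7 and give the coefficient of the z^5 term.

The general term is C(7,j)·(4)^j·(z)^(7-j); the z^5 term has j = 2.
C(7,2) = 21.
Coefficient = C(7,2) · 4^2 = 21 · 16 = 336.

336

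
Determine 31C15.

300540195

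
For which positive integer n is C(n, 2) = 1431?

n(n−1)/2 = 1431 ⇒ n(n−1) = 2862. Since 54·53 = 2862, n = 54.

54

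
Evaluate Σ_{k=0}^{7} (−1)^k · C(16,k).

The partial alternating sum Σ_{k=0}^{7} (−1)^k C(16,k) = (−1)^7 C(15,7) = -6435.

-6435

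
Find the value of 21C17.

5985

C(21,17) = C(21,4) by symmetry.
C(21,4) = (21·20·19·18) / 4! = 143640 / 24 = 5985.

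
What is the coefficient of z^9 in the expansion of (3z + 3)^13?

The general term is C(13,j)·(3z)^j·(3)^(13-j); the z^9 term has j = 9.
C(13,9) = 715.
Coefficient = C(13,9) · 3^9 · 3^4 = 715 · 19683 · 81 = 1139940945.

1139940945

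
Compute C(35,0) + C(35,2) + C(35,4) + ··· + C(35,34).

17179869184

Half of (1+1)^35 + (1−1)^35 gives the even-index sum: 2^34 = 17179869184.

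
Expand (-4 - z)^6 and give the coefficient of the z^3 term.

The general term is C(6,j)·(-4)^j·(-z)^(6-j); the z^3 term has j = 3.
C(6,3) = 20.
Coefficient = C(6,3) · (-4)^3 · (-1)^3 = 20 · (-64) · (-1) = 1280.

1280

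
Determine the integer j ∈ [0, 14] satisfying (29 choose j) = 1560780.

C(29,j) increases on 0 ≤ j ≤ 14. C(29,6) = 475020 and C(29,7) = 1560780, so j = 7.

7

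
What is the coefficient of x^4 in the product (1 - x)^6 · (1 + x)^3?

-6

Coefficient of x^4 = Σ_{j} C(6,j)·(-1)^j·C(3,4-j)·1^(4-j) for j from 1 to 4.
= (-6) + 45 + (-60) + 15 = -6.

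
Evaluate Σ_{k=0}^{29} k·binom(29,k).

Differentiating (1+x)^29 and setting x=1: Σ k·C(29,k) = 29·2^28 = 7784628224.

7784628224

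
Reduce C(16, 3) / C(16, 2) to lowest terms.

14/3

C(n,k+1)/C(n,k) = (n−k)/(k+1) = (16−2)/(2+1) = 14/3.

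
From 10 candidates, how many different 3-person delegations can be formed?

This is C(10,3) = 120.

120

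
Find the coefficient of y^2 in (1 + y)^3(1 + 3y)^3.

57

Coefficient of y^2 = Σ_{j} C(3,j)·1^j·C(3,2-j)·3^(2-j) for j from 0 to 2.
= 27 + 27 + 3 = 57.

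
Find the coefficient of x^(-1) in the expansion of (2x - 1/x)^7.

280

General term: C(7,j)·(2x)^j·(-1/x)^(7-j), with x-exponent 1j − 1(7−j) = 2j − 7.
Set 2j − 7 = -1: j = 3.
C(7,3) = 35; 2^3 = 8; (-1)^4 = 1.
Coefficient = 35 · 8 · 1 = 280.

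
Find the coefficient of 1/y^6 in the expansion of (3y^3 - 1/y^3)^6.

135

General term: C(6,j)·(3y^3)^j·(-1/y^3)^(6-j), with y-exponent 3j − 3(6−j) = 6j − 18.
Set 6j − 18 = -6: j = 2.
C(6,2) = 15; 3^2 = 9; (-1)^4 = 1.
Coefficient = 15 · 9 · 1 = 135.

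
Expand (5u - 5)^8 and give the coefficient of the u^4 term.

The general term is C(8,j)·(5u)^j·(-5)^(8-j); the u^4 term has j = 4.
C(8,4) = 70.
Coefficient = C(8,4) · 5^4 · (-5)^4 = 70 · 625 · 625 = 27343750.

27343750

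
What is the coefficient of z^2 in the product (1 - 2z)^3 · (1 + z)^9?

-6

Coefficient of z^2 = Σ_{j} C(3,j)·(-2)^j·C(9,2-j)·1^(2-j) for j from 0 to 2.
= 36 + (-54) + 12 = -6.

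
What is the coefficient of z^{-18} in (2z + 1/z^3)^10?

General term: C(10,j)·(2z)^j·(1/z^3)^(10-j), with z-exponent 1j − 3(10−j) = 4j − 30.
Set 4j − 30 = -18: j = 3.
C(10,3) = 120; 2^3 = 8; 1^7 = 1.
Coefficient = 120 · 8 · 1 = 960.

960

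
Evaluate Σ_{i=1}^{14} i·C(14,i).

Since i·C(14,i) = 14·C(13,i−1), the sum is 14·2^13 = 14·8192 = 114688.

114688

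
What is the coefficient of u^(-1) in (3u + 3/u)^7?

General term: C(7,j)·(3u)^j·(3/u)^(7-j), with u-exponent 1j − 1(7−j) = 2j − 7.
Set 2j − 7 = -1: j = 3.
C(7,3) = 35; 3^3 = 27; 3^4 = 81.
Coefficient = 35 · 27 · 81 = 76545.

76545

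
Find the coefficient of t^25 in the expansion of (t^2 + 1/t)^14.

General term: C(14,j)·(t^2)^j·(1/t)^(14-j), with t-exponent 2j − 1(14−j) = 3j − 14.
Set 3j − 14 = 25: j = 13.
C(14,13) = 14; 1^13 = 1; 1^1 = 1.
Coefficient = 14 · 1 · 1 = 14.

14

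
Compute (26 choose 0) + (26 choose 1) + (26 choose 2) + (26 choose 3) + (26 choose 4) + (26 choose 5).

83682

1 + 26 + 325 + 2600 + 14950 + 65780 = 83682.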